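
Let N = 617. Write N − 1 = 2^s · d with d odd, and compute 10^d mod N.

139

617 − 1 = 616 = 2^3 · 77, so d = 77.
10^1 ≡ 10 (mod 617)
10^2 ≡ 10^2 = 100 ≡ 100 (mod 617)
10^4 ≡ 100^2 = 10000 ≡ 128 (mod 617)
10^8 ≡ 128^2 = 16384 ≡ 342 (mod 617)
10^16 ≡ 342^2 = 116964 ≡ 351 (mod 617)
10^32 ≡ 351^2 = 123201 ≡ 418 (mod 617)
10^64 ≡ 418^2 = 174724 ≡ 113 (mod 617)
77 = 64 + 8 + 4 + 1 in binary powers of 2.
So 10^77 ≡ 113 · 342 · 128 · 10 ≡ 139 (mod 617).
Squaring chain: 139 → 194 → 616; reaches −1, so base 10 does not prove 617 composite.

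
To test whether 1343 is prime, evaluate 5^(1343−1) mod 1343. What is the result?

1137

5^1 ≡ 5 (mod 1343)
5^2 ≡ 5^2 = 25 ≡ 25 (mod 1343)
5^4 ≡ 25^2 = 625 ≡ 625 (mod 1343)
5^8 ≡ 625^2 = 390625 ≡ 1155 (mod 1343)
5^16 ≡ 1155^2 = 1334025 ≡ 426 (mod 1343)
5^32 ≡ 426^2 = 181476 ≡ 171 (mod 1343)
5^64 ≡ 171^2 = 29241 ≡ 1038 (mod 1343)
5^128 ≡ 1038^2 = 1077444 ≡ 358 (mod 1343)
5^256 ≡ 358^2 = 128164 ≡ 579 (mod 1343)
5^512 ≡ 579^2 = 335241 ≡ 834 (mod 1343)
5^1024 ≡ 834^2 = 695556 ≡ 1225 (mod 1343)
1342 = 1024 + 256 + 32 + 16 + 8 + 4 + 2 in binary powers of 2.
So 5^1342 ≡ 1225 · 579 · 171 · 426 · 1155 · 625 · 25 ≡ 1137 (mod 1343).
Since 1137 ≠ 1, base 5 is a Fermat witness: 1343 is composite.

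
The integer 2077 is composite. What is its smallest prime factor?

31

2077 is odd.
Digit sum 16, not divisible by 3.
Ends in 7: not divisible by 5.
7: 2077 = 7·296 + 5
11: 2077 = 11·188 + 9
13: 2077 = 13·159 + 10
17: 2077 = 17·122 + 3
19: 2077 = 19·109 + 6
23: 2077 = 23·90 + 7
29: 2077 = 29·71 + 18
31: 2077 = 31·67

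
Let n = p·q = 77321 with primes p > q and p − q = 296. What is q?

167

Since p = q + 296, we have 77321 = q(q + 296), so q² + 296q − 77321 = 0.
Discriminant: 296² + 4·77321 = 87616 + 309284 = 396900; √396900 = 630.
q = (−296 + 630)/2 = 167, and p = q + 296 = 463.
Check: 167 · 463 = 77321.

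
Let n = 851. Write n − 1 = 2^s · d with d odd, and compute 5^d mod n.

109

851 − 1 = 850 = 2^1 · 425, so d = 425.
5^1 ≡ 5 (mod 851)
5^2 ≡ 5^2 = 25 ≡ 25 (mod 851)
5^4 ≡ 25^2 = 625 ≡ 625 (mod 851)
5^8 ≡ 625^2 = 390625 ≡ 16 (mod 851)
5^16 ≡ 16^2 = 256 ≡ 256 (mod 851)
5^32 ≡ 256^2 = 65536 ≡ 9 (mod 851)
5^64 ≡ 9^2 = 81 ≡ 81 (mod 851)
5^128 ≡ 81^2 = 6561 ≡ 604 (mod 851)
5^256 ≡ 604^2 = 364816 ≡ 588 (mod 851)
425 = 256 + 128 + 32 + 8 + 1 in binary powers of 2.
So 5^425 ≡ 588 · 604 · 9 · 16 · 5 ≡ 109 (mod 851).
Squaring chain: 109; never reaches −1, so base 5 is a Miller–Rabin witness that 851 is composite.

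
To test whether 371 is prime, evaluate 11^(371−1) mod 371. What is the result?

11^1 ≡ 11 (mod 371)
11^2 ≡ 11^2 = 121 ≡ 121 (mod 371)
11^4 ≡ 121^2 = 14641 ≡ 172 (mod 371)
11^8 ≡ 172^2 = 29584 ≡ 275 (mod 371)
11^16 ≡ 275^2 = 75625 ≡ 312 (mod 371)
11^32 ≡ 312^2 = 97344 ≡ 142 (mod 371)
11^64 ≡ 142^2 = 20164 ≡ 130 (mod 371)
11^128 ≡ 130^2 = 16900 ≡ 205 (mod 371)
11^256 ≡ 205^2 = 42025 ≡ 102 (mod 371)
370 = 256 + 64 + 32 + 16 + 2 in binary powers of 2.
So 11^370 ≡ 102 · 130 · 142 · 312 · 121 ≡ 354 (mod 371).
Since 354 ≠ 1, base 11 is a Fermat witness: 371 is composite.

354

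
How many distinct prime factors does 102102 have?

102102 = 2 · 51051
51051 = 3 · 17017
17017 = 7 · 2431
2431 = 11 · 221
221 = 13 · 17
102102 = 2 · 3 · 7 · 11 · 13 · 17, which has 6 distinct prime factors.

6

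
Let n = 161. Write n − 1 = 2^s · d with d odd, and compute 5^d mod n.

66

161 − 1 = 160 = 2^5 · 5, so d = 5.
5^1 ≡ 5 (mod 161)
5^2 ≡ 5^2 = 25 ≡ 25 (mod 161)
5^4 ≡ 25^2 = 625 ≡ 142 (mod 161)
5 = 4 + 1 in binary powers of 2.
So 5^5 ≡ 142 · 5 ≡ 66 (mod 161).
Squaring chain: 66 → 9 → 81 → 121 → 151; never reaches −1, so base 5 is a Miller–Rabin witness that 161 is composite.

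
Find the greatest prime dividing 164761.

73

164761 = 37 · 4453
4453 = 61 · 73
73 is prime.
So 164761 = 37 · 61 · 73; the largest prime factor is 73.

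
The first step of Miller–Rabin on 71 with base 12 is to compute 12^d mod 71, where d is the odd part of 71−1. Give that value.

1

71 − 1 = 70 = 2^1 · 35, so d = 35.
12^1 ≡ 12 (mod 71)
12^2 ≡ 12^2 = 144 ≡ 2 (mod 71)
12^4 ≡ 2^2 = 4 ≡ 4 (mod 71)
12^8 ≡ 4^2 = 16 ≡ 16 (mod 71)
12^16 ≡ 16^2 = 256 ≡ 43 (mod 71)
12^32 ≡ 43^2 = 1849 ≡ 3 (mod 71)
35 = 32 + 2 + 1 in binary powers of 2.
So 12^35 ≡ 3 · 2 · 12 ≡ 1 (mod 71).
Since 12^d ≡ 1 (mod 71), base 12 does not prove 71 composite.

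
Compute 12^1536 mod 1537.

12^1 ≡ 12 (mod 1537)
12^2 ≡ 12^2 = 144 ≡ 144 (mod 1537)
12^4 ≡ 144^2 = 20736 ≡ 755 (mod 1537)
12^8 ≡ 755^2 = 570025 ≡ 1335 (mod 1537)
12^16 ≡ 1335^2 = 1782225 ≡ 842 (mod 1537)
12^32 ≡ 842^2 = 708964 ≡ 407 (mod 1537)
12^64 ≡ 407^2 = 165649 ≡ 1190 (mod 1537)
12^128 ≡ 1190^2 = 1416100 ≡ 523 (mod 1537)
12^256 ≡ 523^2 = 273529 ≡ 1480 (mod 1537)
12^512 ≡ 1480^2 = 2190400 ≡ 175 (mod 1537)
12^1024 ≡ 175^2 = 30625 ≡ 1422 (mod 1537)
1536 = 1024 + 512 in binary powers of 2.
So 12^1536 ≡ 1422 · 175 ≡ 1393 (mod 1537).
Since 1393 ≠ 1, base 12 is a Fermat witness: 1537 is composite.

1393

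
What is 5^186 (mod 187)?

5^1 ≡ 5 (mod 187)
5^2 ≡ 5^2 = 25 ≡ 25 (mod 187)
5^4 ≡ 25^2 = 625 ≡ 64 (mod 187)
5^8 ≡ 64^2 = 4096 ≡ 169 (mod 187)
5^16 ≡ 169^2 = 28561 ≡ 137 (mod 187)
5^32 ≡ 137^2 = 18769 ≡ 69 (mod 187)
5^64 ≡ 69^2 = 4761 ≡ 86 (mod 187)
5^128 ≡ 86^2 = 7396 ≡ 103 (mod 187)
186 = 128 + 32 + 16 + 8 + 2 in binary powers of 2.
So 5^186 ≡ 103 · 69 · 137 · 169 · 25 ≡ 60 (mod 187).
Since 60 ≠ 1, base 5 is a Fermat witness: 187 is composite.

60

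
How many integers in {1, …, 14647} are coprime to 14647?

Factor: 14647 = 97 · 151.
φ(14647) = (97−1) · (151−1) = 96 · 150 = 14400.

14400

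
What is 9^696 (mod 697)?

1

9^1 ≡ 9 (mod 697)
9^2 ≡ 9^2 = 81 ≡ 81 (mod 697)
9^4 ≡ 81^2 = 6561 ≡ 288 (mod 697)
9^8 ≡ 288^2 = 82944 ≡ 1 (mod 697)
9^16 ≡ 1^2 = 1 ≡ 1 (mod 697)
9^32 ≡ 1^2 = 1 ≡ 1 (mod 697)
9^64 ≡ 1^2 = 1 ≡ 1 (mod 697)
9^128 ≡ 1^2 = 1 ≡ 1 (mod 697)
9^256 ≡ 1^2 = 1 ≡ 1 (mod 697)
9^512 ≡ 1^2 = 1 ≡ 1 (mod 697)
696 = 512 + 128 + 32 + 16 + 8 in binary powers of 2.
So 9^696 ≡ 1 · 1 · 1 · 1 · 1 ≡ 1 (mod 697).
Since the result is 1, base 9 gives no evidence that 697 is composite.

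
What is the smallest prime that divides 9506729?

9506729 is odd.
Digit sum 38, not divisible by 3.
Ends in 9: not divisible by 5.
7: 9506729 = 7·1358104 + 1
11: 9506729 = 11·864248 + 1
13: 9506729 = 13·731286 + 11
17: 9506729 = 17·559219 + 6
19: 9506729 = 19·500354 + 3
23: 9506729 = 23·413336 + 1
29: 9506729 = 29·327818 + 7
31: 9506729 = 31·306668 + 21
37: 9506729 = 37·256938 + 23
41: 9506729 = 41·231871 + 18
43: 9506729 = 43·221086 + 31
47: 9506729 = 47·202270 + 39
53: 9506729 = 53·179372 + 13
59: 9506729 = 59·161131

59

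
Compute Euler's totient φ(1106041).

Factor: 1106041 = 37 · 167 · 179.
φ(1106041) = (37−1) · (167−1) · (179−1) = 36 · 166 · 178 = 1063728.

1063728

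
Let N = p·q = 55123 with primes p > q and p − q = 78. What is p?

277

Since p = q + 78, we have 55123 = q(q + 78), so q² + 78q − 55123 = 0.
Discriminant: 78² + 4·55123 = 6084 + 220492 = 226576; √226576 = 476.
q = (−78 + 476)/2 = 199, and p = q + 78 = 277.
Check: 199 · 277 = 55123.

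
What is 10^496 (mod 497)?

10^1 ≡ 10 (mod 497)
10^2 ≡ 10^2 = 100 ≡ 100 (mod 497)
10^4 ≡ 100^2 = 10000 ≡ 60 (mod 497)
10^8 ≡ 60^2 = 3600 ≡ 121 (mod 497)
10^16 ≡ 121^2 = 14641 ≡ 228 (mod 497)
10^32 ≡ 228^2 = 51984 ≡ 296 (mod 497)
10^64 ≡ 296^2 = 87616 ≡ 144 (mod 497)
10^128 ≡ 144^2 = 20736 ≡ 359 (mod 497)
10^256 ≡ 359^2 = 128881 ≡ 158 (mod 497)
496 = 256 + 128 + 64 + 32 + 16 in binary powers of 2.
So 10^496 ≡ 158 · 359 · 144 · 296 · 228 ≡ 249 (mod 497).
Since 249 ≠ 1, base 10 is a Fermat witness: 497 is composite.

249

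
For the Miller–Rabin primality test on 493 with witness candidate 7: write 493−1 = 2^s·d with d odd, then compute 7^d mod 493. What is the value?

371

493 − 1 = 492 = 2^2 · 123, so d = 123.
7^1 ≡ 7 (mod 493)
7^2 ≡ 7^2 = 49 ≡ 49 (mod 493)
7^4 ≡ 49^2 = 2401 ≡ 429 (mod 493)
7^8 ≡ 429^2 = 184041 ≡ 152 (mod 493)
7^16 ≡ 152^2 = 23104 ≡ 426 (mod 493)
7^32 ≡ 426^2 = 181476 ≡ 52 (mod 493)
7^64 ≡ 52^2 = 2704 ≡ 239 (mod 493)
123 = 64 + 32 + 16 + 8 + 2 + 1 in binary powers of 2.
So 7^123 ≡ 239 · 52 · 426 · 152 · 49 · 7 ≡ 371 (mod 493).
Squaring chain: 371 → 94; never reaches −1, so base 7 is a Miller–Rabin witness that 493 is composite.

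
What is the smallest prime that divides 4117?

4117 is odd.
Digit sum 13, not divisible by 3.
Ends in 7: not divisible by 5.
7: 4117 = 7·588 + 1
11: 4117 = 11·374 + 3
13: 4117 = 13·316 + 9
17: 4117 = 17·242 + 3
19: 4117 = 19·216 + 13
23: 4117 = 23·179

23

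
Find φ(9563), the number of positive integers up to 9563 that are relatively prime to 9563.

Factor: 9563 = 73 · 131.
φ(9563) = (73−1) · (131−1) = 72 · 130 = 9360.

9360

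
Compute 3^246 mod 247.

3^1 ≡ 3 (mod 247)
3^2 ≡ 3^2 = 9 ≡ 9 (mod 247)
3^4 ≡ 9^2 = 81 ≡ 81 (mod 247)
3^8 ≡ 81^2 = 6561 ≡ 139 (mod 247)
3^16 ≡ 139^2 = 19321 ≡ 55 (mod 247)
3^32 ≡ 55^2 = 3025 ≡ 61 (mod 247)
3^64 ≡ 61^2 = 3721 ≡ 16 (mod 247)
3^128 ≡ 16^2 = 256 ≡ 9 (mod 247)
246 = 128 + 64 + 32 + 16 + 4 + 2 in binary powers of 2.
So 3^246 ≡ 9 · 16 · 61 · 55 · 81 · 9 ≡ 144 (mod 247).
Since 144 ≠ 1, base 3 is a Fermat witness: 247 is composite.

144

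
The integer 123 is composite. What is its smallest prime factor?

123 is odd.
Digit sum 6, divisible by 3.

3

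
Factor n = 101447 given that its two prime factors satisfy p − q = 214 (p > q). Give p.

443

Since p = q + 214, we have 101447 = q(q + 214), so q² + 214q − 101447 = 0.
Discriminant: 214² + 4·101447 = 45796 + 405788 = 451584; √451584 = 672.
q = (−214 + 672)/2 = 229, and p = q + 214 = 443.
Check: 229 · 443 = 101447.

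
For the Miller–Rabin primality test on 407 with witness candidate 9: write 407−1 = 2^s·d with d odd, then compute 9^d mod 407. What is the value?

407 − 1 = 406 = 2^1 · 203, so d = 203.
9^1 ≡ 9 (mod 407)
9^2 ≡ 9^2 = 81 ≡ 81 (mod 407)
9^4 ≡ 81^2 = 6561 ≡ 49 (mod 407)
9^8 ≡ 49^2 = 2401 ≡ 366 (mod 407)
9^16 ≡ 366^2 = 133956 ≡ 53 (mod 407)
9^32 ≡ 53^2 = 2809 ≡ 367 (mod 407)
9^64 ≡ 367^2 = 134689 ≡ 379 (mod 407)
9^128 ≡ 379^2 = 143641 ≡ 377 (mod 407)
203 = 128 + 64 + 8 + 2 + 1 in binary powers of 2.
So 9^203 ≡ 377 · 379 · 366 · 81 · 9 ≡ 256 (mod 407).
Squaring chain: 256; never reaches −1, so base 9 is a Miller–Rabin witness that 407 is composite.

256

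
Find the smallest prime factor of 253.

11

253 is odd.
Digit sum 10, not divisible by 3.
Ends in 3: not divisible by 5.
7: 253 = 7·36 + 1
11: 253 = 11·23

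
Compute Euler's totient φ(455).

288

Factor: 455 = 5 · 7 · 13.
φ(455) = (5−1) · (7−1) · (13−1) = 4 · 6 · 12 = 288.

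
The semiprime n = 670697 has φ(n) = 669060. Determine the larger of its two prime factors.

827

φ(n) = (p−1)(q−1) = n − (p+q) + 1, so p + q = 670697 − 669060 + 1 = 1638.
p and q are the roots of t² − 1638t + 670697 = 0.
Discriminant: 1638² − 4·670697 = 2683044 − 2682788 = 256; √256 = 16.
q = (1638 − 16)/2 = 811, p = (1638 + 16)/2 = 827.
Check: 811 · 827 = 670697.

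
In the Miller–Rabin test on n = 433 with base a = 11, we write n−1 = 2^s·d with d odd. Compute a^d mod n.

354

433 − 1 = 432 = 2^4 · 27, so d = 27.
11^1 ≡ 11 (mod 433)
11^2 ≡ 11^2 = 121 ≡ 121 (mod 433)
11^4 ≡ 121^2 = 14641 ≡ 352 (mod 433)
11^8 ≡ 352^2 = 123904 ≡ 66 (mod 433)
11^16 ≡ 66^2 = 4356 ≡ 26 (mod 433)
27 = 16 + 8 + 2 + 1 in binary powers of 2.
So 11^27 ≡ 26 · 66 · 121 · 11 ≡ 354 (mod 433).
Squaring chain: 354 → 179 → 432 → 1; reaches −1, so base 11 does not prove 433 composite.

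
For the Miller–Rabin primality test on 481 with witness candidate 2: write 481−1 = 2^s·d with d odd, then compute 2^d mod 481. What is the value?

60

481 − 1 = 480 = 2^5 · 15, so d = 15.
2^1 ≡ 2 (mod 481)
2^2 ≡ 2^2 = 4 ≡ 4 (mod 481)
2^4 ≡ 4^2 = 16 ≡ 16 (mod 481)
2^8 ≡ 16^2 = 256 ≡ 256 (mod 481)
15 = 8 + 4 + 2 + 1 in binary powers of 2.
So 2^15 ≡ 256 · 16 · 4 · 2 ≡ 60 (mod 481).
Squaring chain: 60 → 233 → 417 → 248 → 417; never reaches −1, so base 2 is a Miller–Rabin witness that 481 is composite.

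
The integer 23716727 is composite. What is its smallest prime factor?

67

23716727 is odd.
Digit sum 35, not divisible by 3.
Ends in 7: not divisible by 5.
7: 23716727 = 7·3388103 + 6
11: 23716727 = 11·2156066 + 1
13: 23716727 = 13·1824363 + 8
17: 23716727 = 17·1395101 + 10
19: 23716727 = 19·1248248 + 15
23: 23716727 = 23·1031162 + 1
29: 23716727 = 29·817818 + 5
31: 23716727 = 31·765055 + 22
37: 23716727 = 37·640992 + 23
41: 23716727 = 41·578456 + 31
43: 23716727 = 43·551551 + 34
47: 23716727 = 47·504611 + 10
53: 23716727 = 53·447485 + 22
59: 23716727 = 59·401978 + 25
61: 23716727 = 61·388798 + 49
67: 23716727 = 67·353981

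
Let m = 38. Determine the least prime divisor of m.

38 is even: 2 divides it.

2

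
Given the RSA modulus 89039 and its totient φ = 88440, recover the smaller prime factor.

269

φ(n) = (p−1)(q−1) = n − (p+q) + 1, so p + q = 89039 − 88440 + 1 = 600.
p and q are the roots of t² − 600t + 89039 = 0.
Discriminant: 600² − 4·89039 = 360000 − 356156 = 3844; √3844 = 62.
q = (600 − 62)/2 = 269, p = (600 + 62)/2 = 331.
Check: 269 · 331 = 89039.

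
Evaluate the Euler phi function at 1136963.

1096704

Factor: 1136963 = 43 · 137 · 193.
φ(1136963) = (43−1) · (137−1) · (193−1) = 42 · 136 · 192 = 1096704.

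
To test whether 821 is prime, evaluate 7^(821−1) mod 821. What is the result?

1

7^1 ≡ 7 (mod 821)
7^2 ≡ 7^2 = 49 ≡ 49 (mod 821)
7^4 ≡ 49^2 = 2401 ≡ 759 (mod 821)
7^8 ≡ 759^2 = 576081 ≡ 560 (mod 821)
7^16 ≡ 560^2 = 313600 ≡ 799 (mod 821)
7^32 ≡ 799^2 = 638401 ≡ 484 (mod 821)
7^64 ≡ 484^2 = 234256 ≡ 271 (mod 821)
7^128 ≡ 271^2 = 73441 ≡ 372 (mod 821)
7^256 ≡ 372^2 = 138384 ≡ 456 (mod 821)
7^512 ≡ 456^2 = 207936 ≡ 223 (mod 821)
820 = 512 + 256 + 32 + 16 + 4 in binary powers of 2.
So 7^820 ≡ 223 · 456 · 484 · 799 · 759 ≡ 1 (mod 821).
Since the result is 1, base 7 gives no evidence that 821 is composite.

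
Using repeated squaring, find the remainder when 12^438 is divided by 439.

1

12^1 ≡ 12 (mod 439)
12^2 ≡ 12^2 = 144 ≡ 144 (mod 439)
12^4 ≡ 144^2 = 20736 ≡ 103 (mod 439)
12^8 ≡ 103^2 = 10609 ≡ 73 (mod 439)
12^16 ≡ 73^2 = 5329 ≡ 61 (mod 439)
12^32 ≡ 61^2 = 3721 ≡ 209 (mod 439)
12^64 ≡ 209^2 = 43681 ≡ 220 (mod 439)
12^128 ≡ 220^2 = 48400 ≡ 110 (mod 439)
12^256 ≡ 110^2 = 12100 ≡ 247 (mod 439)
438 = 256 + 128 + 32 + 16 + 4 + 2 in binary powers of 2.
So 12^438 ≡ 247 · 110 · 209 · 61 · 103 · 144 ≡ 1 (mod 439).
Since the result is 1, base 12 gives no evidence that 439 is composite.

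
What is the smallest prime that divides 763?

7

763 is odd.
Digit sum 16, not divisible by 3.
Ends in 3: not divisible by 5.
7: 763 = 7·109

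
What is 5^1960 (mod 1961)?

5^1 ≡ 5 (mod 1961)
5^2 ≡ 5^2 = 25 ≡ 25 (mod 1961)
5^4 ≡ 25^2 = 625 ≡ 625 (mod 1961)
5^8 ≡ 625^2 = 390625 ≡ 386 (mod 1961)
5^16 ≡ 386^2 = 148996 ≡ 1921 (mod 1961)
5^32 ≡ 1921^2 = 3690241 ≡ 1600 (mod 1961)
5^64 ≡ 1600^2 = 2560000 ≡ 895 (mod 1961)
5^128 ≡ 895^2 = 801025 ≡ 937 (mod 1961)
5^256 ≡ 937^2 = 877969 ≡ 1402 (mod 1961)
5^512 ≡ 1402^2 = 1965604 ≡ 682 (mod 1961)
5^1024 ≡ 682^2 = 465124 ≡ 367 (mod 1961)
1960 = 1024 + 512 + 256 + 128 + 32 + 8 in binary powers of 2.
So 5^1960 ≡ 367 · 682 · 1402 · 937 · 1600 · 386 ≡ 367 (mod 1961).
Since 367 ≠ 1, base 5 is a Fermat witness: 1961 is composite.

367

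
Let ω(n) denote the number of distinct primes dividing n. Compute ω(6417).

3

6417 = 3^2 · 713
713 = 23 · 31
6417 = 3^2 · 23 · 31, which has 3 distinct prime factors.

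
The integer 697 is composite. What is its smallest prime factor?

697 is odd.
Digit sum 22, not divisible by 3.
Ends in 7: not divisible by 5.
7: 697 = 7·99 + 4
11: 697 = 11·63 + 4
13: 697 = 13·53 + 8
17: 697 = 17·41

17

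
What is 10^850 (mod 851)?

10^1 ≡ 10 (mod 851)
10^2 ≡ 10^2 = 100 ≡ 100 (mod 851)
10^4 ≡ 100^2 = 10000 ≡ 639 (mod 851)
10^8 ≡ 639^2 = 408321 ≡ 692 (mod 851)
10^16 ≡ 692^2 = 478864 ≡ 602 (mod 851)
10^32 ≡ 602^2 = 362404 ≡ 729 (mod 851)
10^64 ≡ 729^2 = 531441 ≡ 417 (mod 851)
10^128 ≡ 417^2 = 173889 ≡ 285 (mod 851)
10^256 ≡ 285^2 = 81225 ≡ 380 (mod 851)
10^512 ≡ 380^2 = 144400 ≡ 581 (mod 851)
850 = 512 + 256 + 64 + 16 + 2 in binary powers of 2.
So 10^850 ≡ 581 · 380 · 417 · 602 · 100 ≡ 380 (mod 851).
Since 380 ≠ 1, base 10 is a Fermat witness: 851 is composite.

380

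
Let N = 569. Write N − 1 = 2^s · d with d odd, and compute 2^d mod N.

569 − 1 = 568 = 2^3 · 71, so d = 71.
2^1 ≡ 2 (mod 569)
2^2 ≡ 2^2 = 4 ≡ 4 (mod 569)
2^4 ≡ 4^2 = 16 ≡ 16 (mod 569)
2^8 ≡ 16^2 = 256 ≡ 256 (mod 569)
2^16 ≡ 256^2 = 65536 ≡ 101 (mod 569)
2^32 ≡ 101^2 = 10201 ≡ 528 (mod 569)
2^64 ≡ 528^2 = 278784 ≡ 543 (mod 569)
71 = 64 + 4 + 2 + 1 in binary powers of 2.
So 2^71 ≡ 543 · 16 · 4 · 2 ≡ 86 (mod 569).
Squaring chain: 86 → 568 → 1; reaches −1, so base 2 does not prove 569 composite.

86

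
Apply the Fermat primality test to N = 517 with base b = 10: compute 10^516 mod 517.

10^1 ≡ 10 (mod 517)
10^2 ≡ 10^2 = 100 ≡ 100 (mod 517)
10^4 ≡ 100^2 = 10000 ≡ 177 (mod 517)
10^8 ≡ 177^2 = 31329 ≡ 309 (mod 517)
10^16 ≡ 309^2 = 95481 ≡ 353 (mod 517)
10^32 ≡ 353^2 = 124609 ≡ 12 (mod 517)
10^64 ≡ 12^2 = 144 ≡ 144 (mod 517)
10^128 ≡ 144^2 = 20736 ≡ 56 (mod 517)
10^256 ≡ 56^2 = 3136 ≡ 34 (mod 517)
10^512 ≡ 34^2 = 1156 ≡ 122 (mod 517)
516 = 512 + 4 in binary powers of 2.
So 10^516 ≡ 122 · 177 ≡ 397 (mod 517).
Since 397 ≠ 1, base 10 is a Fermat witness: 517 is composite.

397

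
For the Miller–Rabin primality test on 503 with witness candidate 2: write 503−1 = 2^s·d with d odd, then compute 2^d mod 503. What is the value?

1

503 − 1 = 502 = 2^1 · 251, so d = 251.
2^1 ≡ 2 (mod 503)
2^2 ≡ 2^2 = 4 ≡ 4 (mod 503)
2^4 ≡ 4^2 = 16 ≡ 16 (mod 503)
2^8 ≡ 16^2 = 256 ≡ 256 (mod 503)
2^16 ≡ 256^2 = 65536 ≡ 146 (mod 503)
2^32 ≡ 146^2 = 21316 ≡ 190 (mod 503)
2^64 ≡ 190^2 = 36100 ≡ 387 (mod 503)
2^128 ≡ 387^2 = 149769 ≡ 378 (mod 503)
251 = 128 + 64 + 32 + 16 + 8 + 2 + 1 in binary powers of 2.
So 2^251 ≡ 378 · 387 · 190 · 146 · 256 · 4 · 2 ≡ 1 (mod 503).
Since 2^d ≡ 1 (mod 503), base 2 does not prove 503 composite.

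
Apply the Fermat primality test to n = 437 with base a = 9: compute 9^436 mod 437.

234

9^1 ≡ 9 (mod 437)
9^2 ≡ 9^2 = 81 ≡ 81 (mod 437)
9^4 ≡ 81^2 = 6561 ≡ 6 (mod 437)
9^8 ≡ 6^2 = 36 ≡ 36 (mod 437)
9^16 ≡ 36^2 = 1296 ≡ 422 (mod 437)
9^32 ≡ 422^2 = 178084 ≡ 225 (mod 437)
9^64 ≡ 225^2 = 50625 ≡ 370 (mod 437)
9^128 ≡ 370^2 = 136900 ≡ 119 (mod 437)
9^256 ≡ 119^2 = 14161 ≡ 177 (mod 437)
436 = 256 + 128 + 32 + 16 + 4 in binary powers of 2.
So 9^436 ≡ 177 · 119 · 225 · 422 · 6 ≡ 234 (mod 437).
Since 234 ≠ 1, base 9 is a Fermat witness: 437 is composite.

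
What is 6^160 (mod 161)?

127

6^1 ≡ 6 (mod 161)
6^2 ≡ 6^2 = 36 ≡ 36 (mod 161)
6^4 ≡ 36^2 = 1296 ≡ 8 (mod 161)
6^8 ≡ 8^2 = 64 ≡ 64 (mod 161)
6^16 ≡ 64^2 = 4096 ≡ 71 (mod 161)
6^32 ≡ 71^2 = 5041 ≡ 50 (mod 161)
6^64 ≡ 50^2 = 2500 ≡ 85 (mod 161)
6^128 ≡ 85^2 = 7225 ≡ 141 (mod 161)
160 = 128 + 32 in binary powers of 2.
So 6^160 ≡ 141 · 50 ≡ 127 (mod 161).
Since 127 ≠ 1, base 6 is a Fermat witness: 161 is composite.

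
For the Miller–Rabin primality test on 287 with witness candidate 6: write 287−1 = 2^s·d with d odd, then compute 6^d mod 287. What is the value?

287 − 1 = 286 = 2^1 · 143, so d = 143.
6^1 ≡ 6 (mod 287)
6^2 ≡ 6^2 = 36 ≡ 36 (mod 287)
6^4 ≡ 36^2 = 1296 ≡ 148 (mod 287)
6^8 ≡ 148^2 = 21904 ≡ 92 (mod 287)
6^16 ≡ 92^2 = 8464 ≡ 141 (mod 287)
6^32 ≡ 141^2 = 19881 ≡ 78 (mod 287)
6^64 ≡ 78^2 = 6084 ≡ 57 (mod 287)
6^128 ≡ 57^2 = 3249 ≡ 92 (mod 287)
143 = 128 + 8 + 4 + 2 + 1 in binary powers of 2.
So 6^143 ≡ 92 · 92 · 148 · 36 · 6 ≡ 153 (mod 287).
Squaring chain: 153; never reaches −1, so base 6 is a Miller–Rabin witness that 287 is composite.

153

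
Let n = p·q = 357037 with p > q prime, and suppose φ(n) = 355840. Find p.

641

φ(n) = (p−1)(q−1) = n − (p+q) + 1, so p + q = 357037 − 355840 + 1 = 1198.
p and q are the roots of t² − 1198t + 357037 = 0.
Discriminant: 1198² − 4·357037 = 1435204 − 1428148 = 7056; √7056 = 84.
q = (1198 − 84)/2 = 557, p = (1198 + 84)/2 = 641.
Check: 557 · 641 = 357037.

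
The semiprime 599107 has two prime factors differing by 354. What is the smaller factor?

617

Since p = q + 354, we have 599107 = q(q + 354), so q² + 354q − 599107 = 0.
Discriminant: 354² + 4·599107 = 125316 + 2396428 = 2521744; √2521744 = 1588.
q = (−354 + 1588)/2 = 617, and p = q + 354 = 971.
Check: 617 · 971 = 599107.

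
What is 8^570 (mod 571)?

1

8^1 ≡ 8 (mod 571)
8^2 ≡ 8^2 = 64 ≡ 64 (mod 571)
8^4 ≡ 64^2 = 4096 ≡ 99 (mod 571)
8^8 ≡ 99^2 = 9801 ≡ 94 (mod 571)
8^16 ≡ 94^2 = 8836 ≡ 271 (mod 571)
8^32 ≡ 271^2 = 73441 ≡ 353 (mod 571)
8^64 ≡ 353^2 = 124609 ≡ 131 (mod 571)
8^128 ≡ 131^2 = 17161 ≡ 31 (mod 571)
8^256 ≡ 31^2 = 961 ≡ 390 (mod 571)
8^512 ≡ 390^2 = 152100 ≡ 214 (mod 571)
570 = 512 + 32 + 16 + 8 + 2 in binary powers of 2.
So 8^570 ≡ 214 · 353 · 271 · 94 · 64 ≡ 1 (mod 571).
Since the result is 1, base 8 gives no evidence that 571 is composite.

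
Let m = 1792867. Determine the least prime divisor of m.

1792867 is odd.
Digit sum 40, not divisible by 3.
Ends in 7: not divisible by 5.
7: 1792867 = 7·256123 + 6
11: 1792867 = 11·162987 + 10
13: 1792867 = 13·137912 + 11
17: 1792867 = 17·105462 + 13
19: 1792867 = 19·94361 + 8
23: 1792867 = 23·77950 + 17
29: 1792867 = 29·61823

29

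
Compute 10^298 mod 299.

10^1 ≡ 10 (mod 299)
10^2 ≡ 10^2 = 100 ≡ 100 (mod 299)
10^4 ≡ 100^2 = 10000 ≡ 133 (mod 299)
10^8 ≡ 133^2 = 17689 ≡ 48 (mod 299)
10^16 ≡ 48^2 = 2304 ≡ 211 (mod 299)
10^32 ≡ 211^2 = 44521 ≡ 269 (mod 299)
10^64 ≡ 269^2 = 72361 ≡ 3 (mod 299)
10^128 ≡ 3^2 = 9 ≡ 9 (mod 299)
10^256 ≡ 9^2 = 81 ≡ 81 (mod 299)
298 = 256 + 32 + 8 + 2 in binary powers of 2.
So 10^298 ≡ 81 · 269 · 48 · 100 ≡ 289 (mod 299).
Since 289 ≠ 1, base 10 is a Fermat witness: 299 is composite.

289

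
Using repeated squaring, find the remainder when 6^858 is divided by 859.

1

6^1 ≡ 6 (mod 859)
6^2 ≡ 6^2 = 36 ≡ 36 (mod 859)
6^4 ≡ 36^2 = 1296 ≡ 437 (mod 859)
6^8 ≡ 437^2 = 190969 ≡ 271 (mod 859)
6^16 ≡ 271^2 = 73441 ≡ 426 (mod 859)
6^32 ≡ 426^2 = 181476 ≡ 227 (mod 859)
6^64 ≡ 227^2 = 51529 ≡ 848 (mod 859)
6^128 ≡ 848^2 = 719104 ≡ 121 (mod 859)
6^256 ≡ 121^2 = 14641 ≡ 38 (mod 859)
6^512 ≡ 38^2 = 1444 ≡ 585 (mod 859)
858 = 512 + 256 + 64 + 16 + 8 + 2 in binary powers of 2.
So 6^858 ≡ 585 · 38 · 848 · 426 · 271 · 36 ≡ 1 (mod 859).
Since the result is 1, base 6 gives no evidence that 859 is composite.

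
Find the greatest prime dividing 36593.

43

36593 = 23 · 1591
1591 = 37 · 43
43 is prime.
So 36593 = 23 · 37 · 43; the largest prime factor is 43.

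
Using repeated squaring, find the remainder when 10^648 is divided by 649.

10^1 ≡ 10 (mod 649)
10^2 ≡ 10^2 = 100 ≡ 100 (mod 649)
10^4 ≡ 100^2 = 10000 ≡ 265 (mod 649)
10^8 ≡ 265^2 = 70225 ≡ 133 (mod 649)
10^16 ≡ 133^2 = 17689 ≡ 166 (mod 649)
10^32 ≡ 166^2 = 27556 ≡ 298 (mod 649)
10^64 ≡ 298^2 = 88804 ≡ 540 (mod 649)
10^128 ≡ 540^2 = 291600 ≡ 199 (mod 649)
10^256 ≡ 199^2 = 39601 ≡ 12 (mod 649)
10^512 ≡ 12^2 = 144 ≡ 144 (mod 649)
648 = 512 + 128 + 8 in binary powers of 2.
So 10^648 ≡ 144 · 199 · 133 ≡ 320 (mod 649).
Since 320 ≠ 1, base 10 is a Fermat witness: 649 is composite.

320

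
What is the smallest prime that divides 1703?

1703 is odd.
Digit sum 11, not divisible by 3.
Ends in 3: not divisible by 5.
7: 1703 = 7·243 + 2
11: 1703 = 11·154 + 9
13: 1703 = 13·131

13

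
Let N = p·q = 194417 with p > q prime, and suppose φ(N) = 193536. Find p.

φ(n) = (p−1)(q−1) = n − (p+q) + 1, so p + q = 194417 − 193536 + 1 = 882.
p and q are the roots of t² − 882t + 194417 = 0.
Discriminant: 882² − 4·194417 = 777924 − 777668 = 256; √256 = 16.
q = (882 − 16)/2 = 433, p = (882 + 16)/2 = 449.
Check: 433 · 449 = 194417.

449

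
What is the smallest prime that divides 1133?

11

1133 is odd.
Digit sum 8, not divisible by 3.
Ends in 3: not divisible by 5.
7: 1133 = 7·161 + 6
11: 1133 = 11·103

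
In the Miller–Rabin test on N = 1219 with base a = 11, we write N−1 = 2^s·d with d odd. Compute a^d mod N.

378

1219 − 1 = 1218 = 2^1 · 609, so d = 609.
11^1 ≡ 11 (mod 1219)
11^2 ≡ 11^2 = 121 ≡ 121 (mod 1219)
11^4 ≡ 121^2 = 14641 ≡ 13 (mod 1219)
11^8 ≡ 13^2 = 169 ≡ 169 (mod 1219)
11^16 ≡ 169^2 = 28561 ≡ 524 (mod 1219)
11^32 ≡ 524^2 = 274576 ≡ 301 (mod 1219)
11^64 ≡ 301^2 = 90601 ≡ 395 (mod 1219)
11^128 ≡ 395^2 = 156025 ≡ 1212 (mod 1219)
11^256 ≡ 1212^2 = 1468944 ≡ 49 (mod 1219)
11^512 ≡ 49^2 = 2401 ≡ 1182 (mod 1219)
609 = 512 + 64 + 32 + 1 in binary powers of 2.
So 11^609 ≡ 1182 · 395 · 301 · 11 ≡ 378 (mod 1219).
Squaring chain: 378; never reaches −1, so base 11 is a Miller–Rabin witness that 1219 is composite.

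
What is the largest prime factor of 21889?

21889 = 7 · 3127
3127 = 53 · 59
59 is prime.
So 21889 = 7 · 53 · 59; the largest prime factor is 59.

59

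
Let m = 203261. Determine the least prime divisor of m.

203261 is odd.
Digit sum 14, not divisible by 3.
Ends in 1: not divisible by 5.
7: 203261 = 7·29037 + 2
11: 203261 = 11·18478 + 3
13: 203261 = 13·15635 + 6
17: 203261 = 17·11956 + 9
19: 203261 = 19·10697 + 18
23: 203261 = 23·8837 + 10
29: 203261 = 29·7009

29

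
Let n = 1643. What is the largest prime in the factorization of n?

53

1643 = 31 · 53
53 is prime.
So 1643 = 31 · 53; the largest prime factor is 53.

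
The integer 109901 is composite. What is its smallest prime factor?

11

109901 is odd.
Digit sum 20, not divisible by 3.
Ends in 1: not divisible by 5.
7: 109901 = 7·15700 + 1
11: 109901 = 11·9991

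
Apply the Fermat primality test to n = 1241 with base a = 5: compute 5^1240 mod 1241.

1172

5^1 ≡ 5 (mod 1241)
5^2 ≡ 5^2 = 25 ≡ 25 (mod 1241)
5^4 ≡ 25^2 = 625 ≡ 625 (mod 1241)
5^8 ≡ 625^2 = 390625 ≡ 951 (mod 1241)
5^16 ≡ 951^2 = 904401 ≡ 953 (mod 1241)
5^32 ≡ 953^2 = 908209 ≡ 1038 (mod 1241)
5^64 ≡ 1038^2 = 1077444 ≡ 256 (mod 1241)
5^128 ≡ 256^2 = 65536 ≡ 1004 (mod 1241)
5^256 ≡ 1004^2 = 1008016 ≡ 324 (mod 1241)
5^512 ≡ 324^2 = 104976 ≡ 732 (mod 1241)
5^1024 ≡ 732^2 = 535824 ≡ 953 (mod 1241)
1240 = 1024 + 128 + 64 + 16 + 8 in binary powers of 2.
So 5^1240 ≡ 953 · 1004 · 256 · 953 · 951 ≡ 1172 (mod 1241).
Since 1172 ≠ 1, base 5 is a Fermat witness: 1241 is composite.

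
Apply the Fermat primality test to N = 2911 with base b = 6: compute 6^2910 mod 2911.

6^1 ≡ 6 (mod 2911)
6^2 ≡ 6^2 = 36 ≡ 36 (mod 2911)
6^4 ≡ 36^2 = 1296 ≡ 1296 (mod 2911)
6^8 ≡ 1296^2 = 1679616 ≡ 2880 (mod 2911)
6^16 ≡ 2880^2 = 8294400 ≡ 961 (mod 2911)
6^32 ≡ 961^2 = 923521 ≡ 734 (mod 2911)
6^64 ≡ 734^2 = 538756 ≡ 221 (mod 2911)
6^128 ≡ 221^2 = 48841 ≡ 2265 (mod 2911)
6^256 ≡ 2265^2 = 5130225 ≡ 1043 (mod 2911)
6^512 ≡ 1043^2 = 1087849 ≡ 2046 (mod 2911)
6^1024 ≡ 2046^2 = 4186116 ≡ 98 (mod 2911)
6^2048 ≡ 98^2 = 9604 ≡ 871 (mod 2911)
2910 = 2048 + 512 + 256 + 64 + 16 + 8 + 4 + 2 in binary powers of 2.
So 6^2910 ≡ 871 · 2046 · 1043 · 221 · 961 · 2880 · 1296 · 36 ≡ 747 (mod 2911).
Since 747 ≠ 1, base 6 is a Fermat witness: 2911 is composite.

747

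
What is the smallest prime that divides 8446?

2

8446 is even: 2 divides it.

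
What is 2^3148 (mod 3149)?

1322

2^1 ≡ 2 (mod 3149)
2^2 ≡ 2^2 = 4 ≡ 4 (mod 3149)
2^4 ≡ 4^2 = 16 ≡ 16 (mod 3149)
2^8 ≡ 16^2 = 256 ≡ 256 (mod 3149)
2^16 ≡ 256^2 = 65536 ≡ 2556 (mod 3149)
2^32 ≡ 2556^2 = 6533136 ≡ 2110 (mod 3149)
2^64 ≡ 2110^2 = 4452100 ≡ 2563 (mod 3149)
2^128 ≡ 2563^2 = 6568969 ≡ 155 (mod 3149)
2^256 ≡ 155^2 = 24025 ≡ 1982 (mod 3149)
2^512 ≡ 1982^2 = 3928324 ≡ 1521 (mod 3149)
2^1024 ≡ 1521^2 = 2313441 ≡ 2075 (mod 3149)
2^2048 ≡ 2075^2 = 4305625 ≡ 942 (mod 3149)
3148 = 2048 + 1024 + 64 + 8 + 4 in binary powers of 2.
So 2^3148 ≡ 942 · 2075 · 2563 · 256 · 16 ≡ 1322 (mod 3149).
Since 1322 ≠ 1, base 2 is a Fermat witness: 3149 is composite.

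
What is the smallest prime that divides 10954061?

79

10954061 is odd.
Digit sum 26, not divisible by 3.
Ends in 1: not divisible by 5.
7: 10954061 = 7·1564865 + 6
11: 10954061 = 11·995823 + 8
13: 10954061 = 13·842620 + 1
17: 10954061 = 17·644356 + 9
19: 10954061 = 19·576529 + 10
23: 10954061 = 23·476263 + 12
29: 10954061 = 29·377726 + 7
31: 10954061 = 31·353356 + 25
37: 10954061 = 37·296055 + 26
41: 10954061 = 41·267172 + 9
43: 10954061 = 43·254745 + 26
47: 10954061 = 47·233065 + 6
53: 10954061 = 53·206680 + 21
59: 10954061 = 59·185662 + 3
61: 10954061 = 61·179574 + 47
67: 10954061 = 67·163493 + 30
71: 10954061 = 71·154282 + 39
73: 10954061 = 73·150055 + 46
79: 10954061 = 79·138659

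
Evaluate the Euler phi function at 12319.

12096

Factor: 12319 = 97 · 127.
φ(12319) = (97−1) · (127−1) = 96 · 126 = 12096.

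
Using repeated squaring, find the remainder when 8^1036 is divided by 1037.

8^1 ≡ 8 (mod 1037)
8^2 ≡ 8^2 = 64 ≡ 64 (mod 1037)
8^4 ≡ 64^2 = 4096 ≡ 985 (mod 1037)
8^8 ≡ 985^2 = 970225 ≡ 630 (mod 1037)
8^16 ≡ 630^2 = 396900 ≡ 766 (mod 1037)
8^32 ≡ 766^2 = 586756 ≡ 851 (mod 1037)
8^64 ≡ 851^2 = 724201 ≡ 375 (mod 1037)
8^128 ≡ 375^2 = 140625 ≡ 630 (mod 1037)
8^256 ≡ 630^2 = 396900 ≡ 766 (mod 1037)
8^512 ≡ 766^2 = 586756 ≡ 851 (mod 1037)
8^1024 ≡ 851^2 = 724201 ≡ 375 (mod 1037)
1036 = 1024 + 8 + 4 in binary powers of 2.
So 8^1036 ≡ 375 · 630 · 985 ≡ 339 (mod 1037).
Since 339 ≠ 1, base 8 is a Fermat witness: 1037 is composite.

339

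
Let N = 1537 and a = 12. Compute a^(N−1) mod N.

12^1 ≡ 12 (mod 1537)
12^2 ≡ 12^2 = 144 ≡ 144 (mod 1537)
12^4 ≡ 144^2 = 20736 ≡ 755 (mod 1537)
12^8 ≡ 755^2 = 570025 ≡ 1335 (mod 1537)
12^16 ≡ 1335^2 = 1782225 ≡ 842 (mod 1537)
12^32 ≡ 842^2 = 708964 ≡ 407 (mod 1537)
12^64 ≡ 407^2 = 165649 ≡ 1190 (mod 1537)
12^128 ≡ 1190^2 = 1416100 ≡ 523 (mod 1537)
12^256 ≡ 523^2 = 273529 ≡ 1480 (mod 1537)
12^512 ≡ 1480^2 = 2190400 ≡ 175 (mod 1537)
12^1024 ≡ 175^2 = 30625 ≡ 1422 (mod 1537)
1536 = 1024 + 512 in binary powers of 2.
So 12^1536 ≡ 1422 · 175 ≡ 1393 (mod 1537).
Since 1393 ≠ 1, base 12 is a Fermat witness: 1537 is composite.

1393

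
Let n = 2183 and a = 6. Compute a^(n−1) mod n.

1553

6^1 ≡ 6 (mod 2183)
6^2 ≡ 6^2 = 36 ≡ 36 (mod 2183)
6^4 ≡ 36^2 = 1296 ≡ 1296 (mod 2183)
6^8 ≡ 1296^2 = 1679616 ≡ 889 (mod 2183)
6^16 ≡ 889^2 = 790321 ≡ 75 (mod 2183)
6^32 ≡ 75^2 = 5625 ≡ 1259 (mod 2183)
6^64 ≡ 1259^2 = 1585081 ≡ 223 (mod 2183)
6^128 ≡ 223^2 = 49729 ≡ 1703 (mod 2183)
6^256 ≡ 1703^2 = 2900209 ≡ 1185 (mod 2183)
6^512 ≡ 1185^2 = 1404225 ≡ 556 (mod 2183)
6^1024 ≡ 556^2 = 309136 ≡ 1333 (mod 2183)
6^2048 ≡ 1333^2 = 1776889 ≡ 2110 (mod 2183)
2182 = 2048 + 128 + 4 + 2 in binary powers of 2.
So 6^2182 ≡ 2110 · 1703 · 1296 · 36 ≡ 1553 (mod 2183).
Since 1553 ≠ 1, base 6 is a Fermat witness: 2183 is composite.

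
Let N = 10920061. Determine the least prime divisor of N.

83

10920061 is odd.
Digit sum 19, not divisible by 3.
Ends in 1: not divisible by 5.
7: 10920061 = 7·1560008 + 5
11: 10920061 = 11·992732 + 9
13: 10920061 = 13·840004 + 9
17: 10920061 = 17·642356 + 9
19: 10920061 = 19·574740 + 1
23: 10920061 = 23·474785 + 6
29: 10920061 = 29·376553 + 24
31: 10920061 = 31·352260 + 1
37: 10920061 = 37·295136 + 29
41: 10920061 = 41·266342 + 39
43: 10920061 = 43·253954 + 39
47: 10920061 = 47·232341 + 34
53: 10920061 = 53·206038 + 47
59: 10920061 = 59·185085 + 46
61: 10920061 = 61·179017 + 24
67: 10920061 = 67·162985 + 66
71: 10920061 = 71·153803 + 48
73: 10920061 = 73·149589 + 64
79: 10920061 = 79·138228 + 49
83: 10920061 = 83·131567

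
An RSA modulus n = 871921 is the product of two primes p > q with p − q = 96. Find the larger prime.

Since p = q + 96, we have 871921 = q(q + 96), so q² + 96q − 871921 = 0.
Discriminant: 96² + 4·871921 = 9216 + 3487684 = 3496900; √3496900 = 1870.
q = (−96 + 1870)/2 = 887, and p = q + 96 = 983.
Check: 887 · 983 = 871921.

983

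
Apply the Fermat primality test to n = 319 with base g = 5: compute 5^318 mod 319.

5^1 ≡ 5 (mod 319)
5^2 ≡ 5^2 = 25 ≡ 25 (mod 319)
5^4 ≡ 25^2 = 625 ≡ 306 (mod 319)
5^8 ≡ 306^2 = 93636 ≡ 169 (mod 319)
5^16 ≡ 169^2 = 28561 ≡ 170 (mod 319)
5^32 ≡ 170^2 = 28900 ≡ 190 (mod 319)
5^64 ≡ 190^2 = 36100 ≡ 53 (mod 319)
5^128 ≡ 53^2 = 2809 ≡ 257 (mod 319)
5^256 ≡ 257^2 = 66049 ≡ 16 (mod 319)
318 = 256 + 32 + 16 + 8 + 4 + 2 in binary powers of 2.
So 5^318 ≡ 16 · 190 · 170 · 169 · 306 · 25 ≡ 136 (mod 319).
Since 136 ≠ 1, base 5 is a Fermat witness: 319 is composite.

136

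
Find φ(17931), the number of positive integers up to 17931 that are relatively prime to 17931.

Factor: 17931 = 3 · 43 · 139.
φ(17931) = (3−1) · (43−1) · (139−1) = 2 · 42 · 138 = 11592.

11592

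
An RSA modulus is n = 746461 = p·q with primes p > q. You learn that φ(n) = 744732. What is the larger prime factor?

φ(n) = (p−1)(q−1) = n − (p+q) + 1, so p + q = 746461 − 744732 + 1 = 1730.
p and q are the roots of t² − 1730t + 746461 = 0.
Discriminant: 1730² − 4·746461 = 2992900 − 2985844 = 7056; √7056 = 84.
q = (1730 − 84)/2 = 823, p = (1730 + 84)/2 = 907.
Check: 823 · 907 = 746461.

907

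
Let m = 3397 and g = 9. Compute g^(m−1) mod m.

9^1 ≡ 9 (mod 3397)
9^2 ≡ 9^2 = 81 ≡ 81 (mod 3397)
9^4 ≡ 81^2 = 6561 ≡ 3164 (mod 3397)
9^8 ≡ 3164^2 = 10010896 ≡ 3334 (mod 3397)
9^16 ≡ 3334^2 = 11115556 ≡ 572 (mod 3397)
9^32 ≡ 572^2 = 327184 ≡ 1072 (mod 3397)
9^64 ≡ 1072^2 = 1149184 ≡ 998 (mod 3397)
9^128 ≡ 998^2 = 996004 ≡ 683 (mod 3397)
9^256 ≡ 683^2 = 466489 ≡ 1100 (mod 3397)
9^512 ≡ 1100^2 = 1210000 ≡ 668 (mod 3397)
9^1024 ≡ 668^2 = 446224 ≡ 1217 (mod 3397)
9^2048 ≡ 1217^2 = 1481089 ≡ 3394 (mod 3397)
3396 = 2048 + 1024 + 256 + 64 + 4 in binary powers of 2.
So 9^3396 ≡ 3394 · 1217 · 1100 · 998 · 3164 ≡ 97 (mod 3397).
Since 97 ≠ 1, base 9 is a Fermat witness: 3397 is composite.

97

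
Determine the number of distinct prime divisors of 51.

2

51 = 3 · 17
51 = 3 · 17, which has 2 distinct prime factors.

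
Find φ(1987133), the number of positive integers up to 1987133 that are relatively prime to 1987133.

1936224

Factor: 1987133 = 73 · 163 · 167.
φ(1987133) = (73−1) · (163−1) · (167−1) = 72 · 162 · 166 = 1936224.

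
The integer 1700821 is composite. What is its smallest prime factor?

29

1700821 is odd.
Digit sum 19, not divisible by 3.
Ends in 1: not divisible by 5.
7: 1700821 = 7·242974 + 3
11: 1700821 = 11·154620 + 1
13: 1700821 = 13·130832 + 5
17: 1700821 = 17·100048 + 5
19: 1700821 = 19·89516 + 17
23: 1700821 = 23·73948 + 17
29: 1700821 = 29·58649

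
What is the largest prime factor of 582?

97

582 = 2 · 291
291 = 3 · 97
97 is prime.
So 582 = 2 · 3 · 97; the largest prime factor is 97.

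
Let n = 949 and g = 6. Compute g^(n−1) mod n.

300

6^1 ≡ 6 (mod 949)
6^2 ≡ 6^2 = 36 ≡ 36 (mod 949)
6^4 ≡ 36^2 = 1296 ≡ 347 (mod 949)
6^8 ≡ 347^2 = 120409 ≡ 835 (mod 949)
6^16 ≡ 835^2 = 697225 ≡ 659 (mod 949)
6^32 ≡ 659^2 = 434281 ≡ 588 (mod 949)
6^64 ≡ 588^2 = 345744 ≡ 308 (mod 949)
6^128 ≡ 308^2 = 94864 ≡ 913 (mod 949)
6^256 ≡ 913^2 = 833569 ≡ 347 (mod 949)
6^512 ≡ 347^2 = 120409 ≡ 835 (mod 949)
948 = 512 + 256 + 128 + 32 + 16 + 4 in binary powers of 2.
So 6^948 ≡ 835 · 347 · 913 · 588 · 659 · 347 ≡ 300 (mod 949).
Since 300 ≠ 1, base 6 is a Fermat witness: 949 is composite.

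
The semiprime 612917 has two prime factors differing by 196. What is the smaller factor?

691

Since p = q + 196, we have 612917 = q(q + 196), so q² + 196q − 612917 = 0.
Discriminant: 196² + 4·612917 = 38416 + 2451668 = 2490084; √2490084 = 1578.
q = (−196 + 1578)/2 = 691, and p = q + 196 = 887.
Check: 691 · 887 = 612917.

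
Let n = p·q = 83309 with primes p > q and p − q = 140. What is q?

227

Since p = q + 140, we have 83309 = q(q + 140), so q² + 140q − 83309 = 0.
Discriminant: 140² + 4·83309 = 19600 + 333236 = 352836; √352836 = 594.
q = (−140 + 594)/2 = 227, and p = q + 140 = 367.
Check: 227 · 367 = 83309.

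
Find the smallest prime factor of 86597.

7

86597 is odd.
Digit sum 35, not divisible by 3.
Ends in 7: not divisible by 5.
7: 86597 = 7·12371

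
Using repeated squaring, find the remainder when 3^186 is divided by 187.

25

3^1 ≡ 3 (mod 187)
3^2 ≡ 3^2 = 9 ≡ 9 (mod 187)
3^4 ≡ 9^2 = 81 ≡ 81 (mod 187)
3^8 ≡ 81^2 = 6561 ≡ 16 (mod 187)
3^16 ≡ 16^2 = 256 ≡ 69 (mod 187)
3^32 ≡ 69^2 = 4761 ≡ 86 (mod 187)
3^64 ≡ 86^2 = 7396 ≡ 103 (mod 187)
3^128 ≡ 103^2 = 10609 ≡ 137 (mod 187)
186 = 128 + 32 + 16 + 8 + 2 in binary powers of 2.
So 3^186 ≡ 137 · 86 · 69 · 16 · 9 ≡ 25 (mod 187).
Since 25 ≠ 1, base 3 is a Fermat witness: 187 is composite.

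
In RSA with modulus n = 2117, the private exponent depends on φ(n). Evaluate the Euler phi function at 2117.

Factor: 2117 = 29 · 73.
φ(2117) = (29−1) · (73−1) = 28 · 72 = 2016.

2016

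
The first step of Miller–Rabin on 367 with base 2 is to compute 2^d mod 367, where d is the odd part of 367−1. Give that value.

1

367 − 1 = 366 = 2^1 · 183, so d = 183.
2^1 ≡ 2 (mod 367)
2^2 ≡ 2^2 = 4 ≡ 4 (mod 367)
2^4 ≡ 4^2 = 16 ≡ 16 (mod 367)
2^8 ≡ 16^2 = 256 ≡ 256 (mod 367)
2^16 ≡ 256^2 = 65536 ≡ 210 (mod 367)
2^32 ≡ 210^2 = 44100 ≡ 60 (mod 367)
2^64 ≡ 60^2 = 3600 ≡ 297 (mod 367)
2^128 ≡ 297^2 = 88209 ≡ 129 (mod 367)
183 = 128 + 32 + 16 + 4 + 2 + 1 in binary powers of 2.
So 2^183 ≡ 129 · 60 · 210 · 16 · 4 · 2 ≡ 1 (mod 367).
Since 2^d ≡ 1 (mod 367), base 2 does not prove 367 composite.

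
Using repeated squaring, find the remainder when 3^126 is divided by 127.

3^1 ≡ 3 (mod 127)
3^2 ≡ 3^2 = 9 ≡ 9 (mod 127)
3^4 ≡ 9^2 = 81 ≡ 81 (mod 127)
3^8 ≡ 81^2 = 6561 ≡ 84 (mod 127)
3^16 ≡ 84^2 = 7056 ≡ 71 (mod 127)
3^32 ≡ 71^2 = 5041 ≡ 88 (mod 127)
3^64 ≡ 88^2 = 7744 ≡ 124 (mod 127)
126 = 64 + 32 + 16 + 8 + 4 + 2 in binary powers of 2.
So 3^126 ≡ 124 · 88 · 71 · 84 · 81 · 9 ≡ 1 (mod 127).
Since the result is 1, base 3 gives no evidence that 127 is composite.

1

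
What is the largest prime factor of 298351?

298351 = 61 · 4891
4891 = 67 · 73
73 is prime.
So 298351 = 61 · 67 · 73; the largest prime factor is 73.

73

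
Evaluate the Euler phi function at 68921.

Factor: 68921 = 41^3.
φ(68921) = 41^2·(41−1) = 67240.

67240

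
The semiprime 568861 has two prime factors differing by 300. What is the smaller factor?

619

Since p = q + 300, we have 568861 = q(q + 300), so q² + 300q − 568861 = 0.
Discriminant: 300² + 4·568861 = 90000 + 2275444 = 2365444; √2365444 = 1538.
q = (−300 + 1538)/2 = 619, and p = q + 300 = 919.
Check: 619 · 919 = 568861.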